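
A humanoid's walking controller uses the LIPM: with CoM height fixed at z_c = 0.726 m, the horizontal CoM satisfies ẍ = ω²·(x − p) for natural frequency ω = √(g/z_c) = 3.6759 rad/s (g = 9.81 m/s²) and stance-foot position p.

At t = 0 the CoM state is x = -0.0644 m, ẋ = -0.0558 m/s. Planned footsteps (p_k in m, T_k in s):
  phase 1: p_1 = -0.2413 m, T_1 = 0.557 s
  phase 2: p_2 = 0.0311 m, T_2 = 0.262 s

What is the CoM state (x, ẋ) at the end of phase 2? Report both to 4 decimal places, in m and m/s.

x = 1.2684, ẋ = 4.8956

phase 1: p=-0.2413, T=0.557, ωT=2.047476, cosh=3.938691, sinh=3.809631; start (x,ẋ)=(-0.064400, -0.055800) → end (x,ẋ)=(0.397624, 2.257497)
phase 2: p=0.0311, T=0.262, ωT=0.963086, cosh=1.500741, sinh=1.119027; start (x,ẋ)=(0.397624, 2.257497) → end (x,ẋ)=(1.268392, 4.895591)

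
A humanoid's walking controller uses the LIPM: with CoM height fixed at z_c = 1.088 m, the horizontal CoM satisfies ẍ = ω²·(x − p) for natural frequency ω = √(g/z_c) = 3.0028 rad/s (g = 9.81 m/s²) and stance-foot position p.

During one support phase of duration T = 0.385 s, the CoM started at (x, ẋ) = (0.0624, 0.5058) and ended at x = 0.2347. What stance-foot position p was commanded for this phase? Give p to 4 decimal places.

p = 0.1546

ωT = 3.0028·0.385 = 1.156078; cosh(ωT) = 1.746082, sinh(ωT) = 1.431364
x(T) = p + (x₀−p)·cosh(ωT) + (ẋ₀/ω)·sinh(ωT) ⇒ p·(1 − cosh) = x(T) − x₀·cosh − (ẋ₀/ω)·sinh
numerator   = 0.2347 − (0.0624)·1.746082 − (0.5058/3.0028)·1.431364 = -0.115359
denominator = 1 − 1.746082 = -0.746082
p = -0.115359 / -0.746082 = 0.1546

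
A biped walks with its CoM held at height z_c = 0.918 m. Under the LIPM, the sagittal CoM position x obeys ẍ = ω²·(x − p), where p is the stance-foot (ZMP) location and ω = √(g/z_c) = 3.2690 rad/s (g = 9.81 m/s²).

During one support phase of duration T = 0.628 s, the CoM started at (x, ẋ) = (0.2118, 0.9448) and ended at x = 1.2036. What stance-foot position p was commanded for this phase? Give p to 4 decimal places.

ωT = 3.2690·0.628 = 2.052932; cosh(ωT) = 3.959534, sinh(ωT) = 3.831176
x(T) = p + (x₀−p)·cosh(ωT) + (ẋ₀/ω)·sinh(ωT) ⇒ p·(1 − cosh) = x(T) − x₀·cosh − (ẋ₀/ω)·sinh
numerator   = 1.2036 − (0.2118)·3.959534 − (0.9448/3.2690)·3.831176 = -0.742308
denominator = 1 − 3.959534 = -2.959534
p = -0.742308 / -2.959534 = 0.2508

p = 0.2508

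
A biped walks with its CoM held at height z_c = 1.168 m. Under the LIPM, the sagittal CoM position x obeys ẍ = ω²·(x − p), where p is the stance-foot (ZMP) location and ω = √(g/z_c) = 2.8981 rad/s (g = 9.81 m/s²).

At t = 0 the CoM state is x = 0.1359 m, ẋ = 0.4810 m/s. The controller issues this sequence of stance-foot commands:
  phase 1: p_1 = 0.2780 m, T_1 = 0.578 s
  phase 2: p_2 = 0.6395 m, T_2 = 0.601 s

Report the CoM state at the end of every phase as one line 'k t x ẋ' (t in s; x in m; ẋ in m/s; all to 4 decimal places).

1 0.5780 0.3129 0.2683
2 1.1790 -0.0651 -1.8292

phase 1: p=0.2780, T=0.578, ωT=1.675102, cosh=2.763314, sinh=2.576025; start (x,ẋ)=(0.135900, 0.481000) → end (x,ẋ)=(0.312878, 0.268295)
phase 2: p=0.6395, T=0.601, ωT=1.741758, cosh=2.941290, sinh=2.766078; start (x,ẋ)=(0.312878, 0.268295) → end (x,ẋ)=(-0.065117, -1.829188)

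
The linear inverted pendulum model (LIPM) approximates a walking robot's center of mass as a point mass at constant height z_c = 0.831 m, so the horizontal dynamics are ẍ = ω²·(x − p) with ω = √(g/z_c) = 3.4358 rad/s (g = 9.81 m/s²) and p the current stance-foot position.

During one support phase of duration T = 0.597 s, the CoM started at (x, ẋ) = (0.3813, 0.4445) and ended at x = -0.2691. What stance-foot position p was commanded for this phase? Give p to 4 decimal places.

p = 0.7691

ωT = 3.4358·0.597 = 2.051173; cosh(ωT) = 3.952800, sinh(ωT) = 3.824216
x(T) = p + (x₀−p)·cosh(ωT) + (ẋ₀/ω)·sinh(ωT) ⇒ p·(1 − cosh) = x(T) − x₀·cosh − (ẋ₀/ω)·sinh
numerator   = -0.2691 − (0.3813)·3.952800 − (0.4445/3.4358)·3.824216 = -2.271053
denominator = 1 − 3.952800 = -2.952800
p = -2.271053 / -2.952800 = 0.7691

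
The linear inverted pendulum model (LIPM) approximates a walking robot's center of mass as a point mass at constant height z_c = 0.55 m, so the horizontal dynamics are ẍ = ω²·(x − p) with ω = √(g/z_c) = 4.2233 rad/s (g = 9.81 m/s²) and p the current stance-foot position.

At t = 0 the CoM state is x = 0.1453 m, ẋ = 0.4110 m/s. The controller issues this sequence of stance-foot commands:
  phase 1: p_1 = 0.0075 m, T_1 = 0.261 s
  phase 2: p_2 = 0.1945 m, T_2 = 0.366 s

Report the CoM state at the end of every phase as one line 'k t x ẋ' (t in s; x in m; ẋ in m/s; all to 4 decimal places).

1 0.2610 0.3682 1.4665
2 0.6270 1.3980 5.2389

phase 1: p=0.0075, T=0.261, ωT=1.102281, cosh=1.671570, sinh=1.339457; start (x,ẋ)=(0.145300, 0.411000) → end (x,ẋ)=(0.368195, 1.466540)
phase 2: p=0.1945, T=0.366, ωT=1.545728, cosh=2.452271, sinh=2.239114; start (x,ẋ)=(0.368195, 1.466540) → end (x,ẋ)=(1.397978, 5.238889)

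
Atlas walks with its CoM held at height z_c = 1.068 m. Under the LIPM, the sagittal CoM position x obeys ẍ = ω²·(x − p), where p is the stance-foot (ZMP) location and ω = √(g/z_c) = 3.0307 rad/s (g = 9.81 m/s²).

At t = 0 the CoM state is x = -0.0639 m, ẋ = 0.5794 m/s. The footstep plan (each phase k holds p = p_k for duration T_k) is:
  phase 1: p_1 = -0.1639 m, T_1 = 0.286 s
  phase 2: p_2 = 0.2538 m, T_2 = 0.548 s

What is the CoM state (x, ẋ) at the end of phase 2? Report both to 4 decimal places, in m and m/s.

x = 0.9344, ẋ = 2.3254

phase 1: p=-0.1639, T=0.286, ωT=0.866780, cosh=1.399770, sinh=0.979468; start (x,ẋ)=(-0.063900, 0.579400) → end (x,ẋ)=(0.163329, 1.107874)
phase 2: p=0.2538, T=0.548, ωT=1.660824, cosh=2.726813, sinh=2.536831; start (x,ẋ)=(0.163329, 1.107874) → end (x,ẋ)=(0.934442, 2.325388)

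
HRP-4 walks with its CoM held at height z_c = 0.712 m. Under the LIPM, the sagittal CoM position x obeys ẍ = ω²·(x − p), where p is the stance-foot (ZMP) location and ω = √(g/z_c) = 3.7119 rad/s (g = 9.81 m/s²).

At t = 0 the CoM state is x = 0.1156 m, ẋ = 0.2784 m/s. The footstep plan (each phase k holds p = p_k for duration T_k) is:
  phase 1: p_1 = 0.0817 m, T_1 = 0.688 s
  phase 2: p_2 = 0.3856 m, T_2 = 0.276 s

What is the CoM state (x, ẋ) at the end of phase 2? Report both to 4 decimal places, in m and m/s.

phase 1: p=0.0817, T=0.688, ωT=2.553787, cosh=6.466743, sinh=6.388956; start (x,ẋ)=(0.115600, 0.278400) → end (x,ẋ)=(0.780107, 2.604285)
phase 2: p=0.3856, T=0.276, ωT=1.024484, cosh=1.572320, sinh=1.213339; start (x,ẋ)=(0.780107, 2.604285) → end (x,ẋ)=(1.857175, 5.871549)

x = 1.8572, ẋ = 5.8715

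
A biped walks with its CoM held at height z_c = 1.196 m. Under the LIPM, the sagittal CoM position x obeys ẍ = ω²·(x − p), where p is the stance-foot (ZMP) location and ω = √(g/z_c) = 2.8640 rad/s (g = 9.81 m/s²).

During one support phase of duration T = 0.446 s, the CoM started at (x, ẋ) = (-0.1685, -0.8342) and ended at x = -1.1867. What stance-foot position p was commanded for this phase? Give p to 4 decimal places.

p = 0.4064

ωT = 2.8640·0.446 = 1.277344; cosh(ωT) = 1.932938, sinh(ωT) = 1.654161
x(T) = p + (x₀−p)·cosh(ωT) + (ẋ₀/ω)·sinh(ωT) ⇒ p·(1 − cosh) = x(T) − x₀·cosh − (ẋ₀/ω)·sinh
numerator   = -1.1867 − (-0.1685)·1.932938 − (-0.8342/2.8640)·1.654161 = -0.379191
denominator = 1 − 1.932938 = -0.932938
p = -0.379191 / -0.932938 = 0.4064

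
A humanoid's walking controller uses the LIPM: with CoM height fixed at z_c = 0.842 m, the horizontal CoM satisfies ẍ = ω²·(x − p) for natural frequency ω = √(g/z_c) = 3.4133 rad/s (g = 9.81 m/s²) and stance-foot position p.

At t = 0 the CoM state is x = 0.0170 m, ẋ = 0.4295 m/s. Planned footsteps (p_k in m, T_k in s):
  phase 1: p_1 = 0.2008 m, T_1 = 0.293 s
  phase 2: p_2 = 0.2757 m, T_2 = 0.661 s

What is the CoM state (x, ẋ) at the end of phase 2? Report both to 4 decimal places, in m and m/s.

phase 1: p=0.2008, T=0.293, ωT=1.000097, cosh=1.543195, sinh=1.175351; start (x,ẋ)=(0.017000, 0.429500) → end (x,ẋ)=(0.065057, -0.074571)
phase 2: p=0.2757, T=0.661, ωT=2.256191, cosh=4.825704, sinh=4.720955; start (x,ẋ)=(0.065057, -0.074571) → end (x,ẋ)=(-0.843942, -3.754172)

x = -0.8439, ẋ = -3.7542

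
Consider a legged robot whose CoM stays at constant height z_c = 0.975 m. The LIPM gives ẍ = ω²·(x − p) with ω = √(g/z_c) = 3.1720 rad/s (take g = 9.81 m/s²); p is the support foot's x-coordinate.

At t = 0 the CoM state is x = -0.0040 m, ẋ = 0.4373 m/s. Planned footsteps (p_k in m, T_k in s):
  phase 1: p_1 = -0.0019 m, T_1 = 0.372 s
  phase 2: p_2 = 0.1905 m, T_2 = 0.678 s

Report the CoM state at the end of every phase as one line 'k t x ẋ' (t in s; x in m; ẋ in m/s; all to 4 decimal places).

1 0.3720 0.1975 0.7689
2 1.0500 1.2481 3.4415

phase 1: p=-0.0019, T=0.372, ωT=1.179984, cosh=1.780803, sinh=1.473519; start (x,ẋ)=(-0.004000, 0.437300) → end (x,ẋ)=(0.197503, 0.768930)
phase 2: p=0.1905, T=0.678, ωT=2.150616, cosh=4.353280, sinh=4.236868; start (x,ẋ)=(0.197503, 0.768930) → end (x,ẋ)=(1.248054, 3.441488)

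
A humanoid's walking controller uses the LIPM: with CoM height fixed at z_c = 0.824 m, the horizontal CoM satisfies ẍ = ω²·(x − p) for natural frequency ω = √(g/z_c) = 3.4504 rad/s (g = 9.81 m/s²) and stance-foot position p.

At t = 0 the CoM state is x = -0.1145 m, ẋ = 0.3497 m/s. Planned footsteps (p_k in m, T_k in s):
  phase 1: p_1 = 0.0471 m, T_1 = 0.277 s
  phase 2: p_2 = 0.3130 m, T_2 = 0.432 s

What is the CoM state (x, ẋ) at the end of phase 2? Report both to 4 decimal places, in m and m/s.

x = -0.6664, ẋ = -3.0941

phase 1: p=0.0471, T=0.277, ωT=0.955761, cosh=1.492584, sinh=1.108064; start (x,ẋ)=(-0.114500, 0.349700) → end (x,ẋ)=(-0.081799, -0.095883)
phase 2: p=0.3130, T=0.432, ωT=1.490573, cosh=2.332441, sinh=2.107197; start (x,ẋ)=(-0.081799, -0.095883) → end (x,ẋ)=(-0.666401, -3.094093)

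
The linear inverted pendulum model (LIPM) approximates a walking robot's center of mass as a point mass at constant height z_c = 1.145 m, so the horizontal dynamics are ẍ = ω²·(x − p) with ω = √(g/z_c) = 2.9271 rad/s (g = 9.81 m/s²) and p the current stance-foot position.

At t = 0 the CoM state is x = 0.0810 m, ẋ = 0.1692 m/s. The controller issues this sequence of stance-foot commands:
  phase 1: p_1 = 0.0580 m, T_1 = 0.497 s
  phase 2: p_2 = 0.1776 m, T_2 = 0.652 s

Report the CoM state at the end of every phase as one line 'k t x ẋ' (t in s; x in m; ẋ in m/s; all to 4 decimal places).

1 0.4970 0.2270 0.5185
2 1.1490 0.9318 2.2632

phase 1: p=0.0580, T=0.497, ωT=1.454769, cosh=2.258473, sinh=2.025019; start (x,ẋ)=(0.081000, 0.169200) → end (x,ẋ)=(0.227000, 0.518465)
phase 2: p=0.1776, T=0.652, ωT=1.908469, cosh=3.445533, sinh=3.297226; start (x,ẋ)=(0.227000, 0.518465) → end (x,ẋ)=(0.931834, 2.263166)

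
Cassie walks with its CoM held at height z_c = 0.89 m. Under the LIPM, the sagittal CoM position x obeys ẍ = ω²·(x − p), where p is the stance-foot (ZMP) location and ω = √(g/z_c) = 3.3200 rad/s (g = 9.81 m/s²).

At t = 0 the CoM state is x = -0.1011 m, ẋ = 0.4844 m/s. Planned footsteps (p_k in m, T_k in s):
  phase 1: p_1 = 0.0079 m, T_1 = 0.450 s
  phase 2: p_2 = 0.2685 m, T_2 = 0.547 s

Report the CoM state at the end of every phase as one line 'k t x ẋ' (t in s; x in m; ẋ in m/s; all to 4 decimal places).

phase 1: p=0.0079, T=0.450, ωT=1.494000, cosh=2.339676, sinh=2.115203; start (x,ẋ)=(-0.101100, 0.484400) → end (x,ẋ)=(0.061491, 0.367889)
phase 2: p=0.2685, T=0.547, ωT=1.816040, cosh=3.155067, sinh=2.992399; start (x,ẋ)=(0.061491, 0.367889) → end (x,ẋ)=(-0.053039, -0.895869)

1 0.4500 0.0615 0.3679
2 0.9970 -0.0530 -0.8959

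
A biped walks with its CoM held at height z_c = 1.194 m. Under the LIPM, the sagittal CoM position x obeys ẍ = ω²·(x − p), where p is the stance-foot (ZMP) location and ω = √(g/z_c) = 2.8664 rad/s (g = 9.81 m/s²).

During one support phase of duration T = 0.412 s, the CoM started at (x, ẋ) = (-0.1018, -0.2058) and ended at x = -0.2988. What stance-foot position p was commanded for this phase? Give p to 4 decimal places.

ωT = 2.8664·0.412 = 1.180957; cosh(ωT) = 1.782237, sinh(ωT) = 1.475252
x(T) = p + (x₀−p)·cosh(ωT) + (ẋ₀/ω)·sinh(ωT) ⇒ p·(1 − cosh) = x(T) − x₀·cosh − (ẋ₀/ω)·sinh
numerator   = -0.2988 − (-0.1018)·1.782237 − (-0.2058/2.8664)·1.475252 = -0.011449
denominator = 1 − 1.782237 = -0.782237
p = -0.011449 / -0.782237 = 0.0146

p = 0.0146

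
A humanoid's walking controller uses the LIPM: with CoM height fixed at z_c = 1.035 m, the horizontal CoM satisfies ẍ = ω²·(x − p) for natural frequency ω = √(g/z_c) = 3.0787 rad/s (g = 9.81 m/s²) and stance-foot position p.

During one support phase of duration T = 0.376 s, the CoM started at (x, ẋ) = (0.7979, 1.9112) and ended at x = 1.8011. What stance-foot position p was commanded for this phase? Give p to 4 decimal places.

p = 0.6469

ωT = 3.0787·0.376 = 1.157591; cosh(ωT) = 1.748250, sinh(ωT) = 1.434008
x(T) = p + (x₀−p)·cosh(ωT) + (ẋ₀/ω)·sinh(ωT) ⇒ p·(1 − cosh) = x(T) − x₀·cosh − (ẋ₀/ω)·sinh
numerator   = 1.8011 − (0.7979)·1.748250 − (1.9112/3.0787)·1.434008 = -0.484035
denominator = 1 − 1.748250 = -0.748250
p = -0.484035 / -0.748250 = 0.6469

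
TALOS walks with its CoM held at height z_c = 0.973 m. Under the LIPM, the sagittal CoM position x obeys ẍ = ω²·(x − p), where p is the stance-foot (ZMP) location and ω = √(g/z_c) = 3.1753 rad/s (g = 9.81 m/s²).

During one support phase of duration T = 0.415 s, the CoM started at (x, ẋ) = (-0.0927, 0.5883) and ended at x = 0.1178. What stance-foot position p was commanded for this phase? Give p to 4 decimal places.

p = 0.0178

ωT = 3.1753·0.415 = 1.317749; cosh(ωT) = 2.001372, sinh(ωT) = 1.733635
x(T) = p + (x₀−p)·cosh(ωT) + (ẋ₀/ω)·sinh(ωT) ⇒ p·(1 − cosh) = x(T) − x₀·cosh − (ẋ₀/ω)·sinh
numerator   = 0.1178 − (-0.0927)·2.001372 − (0.5883/3.1753)·1.733635 = -0.017870
denominator = 1 − 2.001372 = -1.001372
p = -0.017870 / -1.001372 = 0.0178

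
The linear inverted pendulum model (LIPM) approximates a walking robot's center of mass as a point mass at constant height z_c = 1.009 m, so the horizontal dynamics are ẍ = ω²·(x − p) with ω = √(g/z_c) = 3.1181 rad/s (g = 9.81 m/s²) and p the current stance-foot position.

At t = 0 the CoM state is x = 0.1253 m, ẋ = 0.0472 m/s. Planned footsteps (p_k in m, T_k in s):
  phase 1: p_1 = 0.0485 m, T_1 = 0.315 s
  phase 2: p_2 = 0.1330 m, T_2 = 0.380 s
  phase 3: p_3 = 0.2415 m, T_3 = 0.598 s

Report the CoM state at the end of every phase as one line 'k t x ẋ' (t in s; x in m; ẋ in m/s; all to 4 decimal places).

phase 1: p=0.0485, T=0.315, ωT=0.982202, cosh=1.522407, sinh=1.147921; start (x,ẋ)=(0.125300, 0.047200) → end (x,ẋ)=(0.182797, 0.346750)
phase 2: p=0.1330, T=0.380, ωT=1.184878, cosh=1.788036, sinh=1.482252; start (x,ẋ)=(0.182797, 0.346750) → end (x,ẋ)=(0.386874, 0.850156)
phase 3: p=0.2415, T=0.598, ωT=1.864624, cosh=3.304231, sinh=3.149277; start (x,ẋ)=(0.386874, 0.850156) → end (x,ẋ)=(1.580508, 4.236656)

1 0.3150 0.1828 0.3468
2 0.6950 0.3869 0.8502
3 1.2930 1.5805 4.2367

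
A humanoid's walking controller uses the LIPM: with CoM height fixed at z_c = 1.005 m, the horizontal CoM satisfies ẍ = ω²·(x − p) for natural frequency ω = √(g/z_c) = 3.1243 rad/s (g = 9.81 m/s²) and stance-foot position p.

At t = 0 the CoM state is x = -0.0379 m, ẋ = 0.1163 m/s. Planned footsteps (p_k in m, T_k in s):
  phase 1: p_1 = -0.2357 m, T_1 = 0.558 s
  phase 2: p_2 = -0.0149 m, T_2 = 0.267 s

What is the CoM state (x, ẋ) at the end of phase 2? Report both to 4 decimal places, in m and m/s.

phase 1: p=-0.2357, T=0.558, ωT=1.743359, cosh=2.945724, sinh=2.770792; start (x,ẋ)=(-0.037900, 0.116300) → end (x,ẋ)=(0.450105, 2.054900)
phase 2: p=-0.0149, T=0.267, ωT=0.834188, cosh=1.368585, sinh=0.934358; start (x,ẋ)=(0.450105, 2.054900) → end (x,ẋ)=(1.236041, 4.169755)

x = 1.2360, ẋ = 4.1698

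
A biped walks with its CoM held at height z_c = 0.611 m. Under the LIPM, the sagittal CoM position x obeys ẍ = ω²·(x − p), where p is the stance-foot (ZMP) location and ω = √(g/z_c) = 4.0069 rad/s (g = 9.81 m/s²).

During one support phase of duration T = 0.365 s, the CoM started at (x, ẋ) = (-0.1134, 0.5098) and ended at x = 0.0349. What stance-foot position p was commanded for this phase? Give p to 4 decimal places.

ωT = 4.0069·0.365 = 1.462518; cosh(ωT) = 2.274235, sinh(ωT) = 2.042583
x(T) = p + (x₀−p)·cosh(ωT) + (ẋ₀/ω)·sinh(ωT) ⇒ p·(1 − cosh) = x(T) − x₀·cosh − (ẋ₀/ω)·sinh
numerator   = 0.0349 − (-0.1134)·2.274235 − (0.5098/4.0069)·2.042583 = 0.032919
denominator = 1 − 2.274235 = -1.274235
p = 0.032919 / -1.274235 = -0.0258

p = -0.0258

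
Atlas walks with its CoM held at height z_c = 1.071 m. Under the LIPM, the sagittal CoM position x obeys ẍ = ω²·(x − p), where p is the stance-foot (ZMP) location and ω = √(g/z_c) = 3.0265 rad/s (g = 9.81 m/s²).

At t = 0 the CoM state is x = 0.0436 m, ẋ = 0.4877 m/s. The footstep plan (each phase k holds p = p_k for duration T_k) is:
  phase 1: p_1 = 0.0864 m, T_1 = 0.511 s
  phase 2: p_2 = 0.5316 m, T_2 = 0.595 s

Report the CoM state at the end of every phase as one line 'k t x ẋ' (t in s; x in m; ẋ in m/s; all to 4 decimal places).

1 0.5110 0.3425 0.9066
2 1.1060 0.8256 1.1340

phase 1: p=0.0864, T=0.511, ωT=1.546542, cosh=2.454094, sinh=2.241110; start (x,ẋ)=(0.043600, 0.487700) → end (x,ẋ)=(0.342505, 0.906561)
phase 2: p=0.5316, T=0.595, ωT=1.800767, cosh=3.109732, sinh=2.944560; start (x,ẋ)=(0.342505, 0.906561) → end (x,ẋ)=(0.825580, 1.133998)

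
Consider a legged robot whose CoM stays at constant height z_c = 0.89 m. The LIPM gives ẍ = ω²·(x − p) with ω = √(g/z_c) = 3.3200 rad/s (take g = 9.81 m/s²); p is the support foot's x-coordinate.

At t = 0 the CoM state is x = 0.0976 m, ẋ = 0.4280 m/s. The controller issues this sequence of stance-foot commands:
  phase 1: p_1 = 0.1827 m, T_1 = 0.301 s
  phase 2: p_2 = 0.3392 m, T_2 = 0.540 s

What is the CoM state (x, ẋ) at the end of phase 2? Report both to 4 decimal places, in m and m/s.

phase 1: p=0.1827, T=0.301, ωT=0.999320, cosh=1.542282, sinh=1.174152; start (x,ẋ)=(0.097600, 0.428000) → end (x,ẋ)=(0.202818, 0.328361)
phase 2: p=0.3392, T=0.540, ωT=1.792800, cosh=3.086370, sinh=2.919877; start (x,ẋ)=(0.202818, 0.328361) → end (x,ẋ)=(0.207063, -0.308638)

x = 0.2071, ẋ = -0.3086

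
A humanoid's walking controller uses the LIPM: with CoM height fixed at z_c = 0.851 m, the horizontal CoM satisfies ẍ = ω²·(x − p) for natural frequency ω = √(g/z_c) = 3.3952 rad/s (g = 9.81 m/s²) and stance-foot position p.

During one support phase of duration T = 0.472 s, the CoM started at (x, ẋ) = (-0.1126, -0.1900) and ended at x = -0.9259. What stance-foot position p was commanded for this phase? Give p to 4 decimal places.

ωT = 3.3952·0.472 = 1.602534; cosh(ωT) = 2.583493, sinh(ωT) = 2.382108
x(T) = p + (x₀−p)·cosh(ωT) + (ẋ₀/ω)·sinh(ωT) ⇒ p·(1 − cosh) = x(T) − x₀·cosh − (ẋ₀/ω)·sinh
numerator   = -0.9259 − (-0.1126)·2.583493 − (-0.1900/3.3952)·2.382108 = -0.501693
denominator = 1 − 2.583493 = -1.583493
p = -0.501693 / -1.583493 = 0.3168

p = 0.3168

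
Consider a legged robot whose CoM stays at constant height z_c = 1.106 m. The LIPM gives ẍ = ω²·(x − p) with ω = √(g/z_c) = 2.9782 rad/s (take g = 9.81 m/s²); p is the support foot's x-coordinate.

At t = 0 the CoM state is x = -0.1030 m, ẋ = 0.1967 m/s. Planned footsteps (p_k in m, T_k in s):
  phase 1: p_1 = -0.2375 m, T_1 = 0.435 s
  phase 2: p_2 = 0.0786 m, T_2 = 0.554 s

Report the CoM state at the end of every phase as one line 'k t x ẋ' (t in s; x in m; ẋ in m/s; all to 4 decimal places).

phase 1: p=-0.2375, T=0.435, ωT=1.295517, cosh=1.963320, sinh=1.689564; start (x,ẋ)=(-0.103000, 0.196700) → end (x,ẋ)=(0.138157, 1.062970)
phase 2: p=0.0786, T=0.554, ωT=1.649923, cosh=2.699321, sinh=2.507257; start (x,ẋ)=(0.138157, 1.062970) → end (x,ẋ)=(1.134245, 3.314013)

1 0.4350 0.1382 1.0630
2 0.9890 1.1342 3.3140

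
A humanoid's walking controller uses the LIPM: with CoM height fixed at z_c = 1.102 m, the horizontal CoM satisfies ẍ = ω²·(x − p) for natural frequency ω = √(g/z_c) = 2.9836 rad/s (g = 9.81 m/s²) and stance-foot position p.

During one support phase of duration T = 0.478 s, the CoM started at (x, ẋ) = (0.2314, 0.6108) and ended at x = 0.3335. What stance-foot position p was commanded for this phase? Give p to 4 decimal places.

ωT = 2.9836·0.478 = 1.426161; cosh(ωT) = 2.201458, sinh(ωT) = 1.961229
x(T) = p + (x₀−p)·cosh(ωT) + (ẋ₀/ω)·sinh(ωT) ⇒ p·(1 − cosh) = x(T) − x₀·cosh − (ẋ₀/ω)·sinh
numerator   = 0.3335 − (0.2314)·2.201458 − (0.6108/2.9836)·1.961229 = -0.577419
denominator = 1 − 2.201458 = -1.201458
p = -0.577419 / -1.201458 = 0.4806

p = 0.4806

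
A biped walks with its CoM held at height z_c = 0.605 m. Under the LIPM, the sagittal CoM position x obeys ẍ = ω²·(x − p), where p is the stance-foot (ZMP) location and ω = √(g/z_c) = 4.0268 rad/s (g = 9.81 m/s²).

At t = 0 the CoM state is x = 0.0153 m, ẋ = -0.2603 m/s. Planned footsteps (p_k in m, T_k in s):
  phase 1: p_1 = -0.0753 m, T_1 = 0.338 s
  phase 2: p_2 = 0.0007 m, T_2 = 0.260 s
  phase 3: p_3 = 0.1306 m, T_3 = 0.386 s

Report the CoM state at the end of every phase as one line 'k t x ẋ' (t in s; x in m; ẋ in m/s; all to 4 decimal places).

1 0.3380 -0.0048 0.1237
2 0.5980 0.0303 0.1704
3 0.9840 -0.0216 -0.4917

phase 1: p=-0.0753, T=0.338, ωT=1.361058, cosh=2.078354, sinh=1.821965; start (x,ẋ)=(0.015300, -0.260300) → end (x,ẋ)=(-0.004776, 0.123708)
phase 2: p=0.0007, T=0.260, ωT=1.046968, cosh=1.600000, sinh=1.249000; start (x,ẋ)=(-0.004776, 0.123708) → end (x,ẋ)=(0.030309, 0.170390)
phase 3: p=0.1306, T=0.386, ωT=1.554345, cosh=2.471656, sinh=2.260329; start (x,ẋ)=(0.030309, 0.170390) → end (x,ẋ)=(-0.021642, -0.491695)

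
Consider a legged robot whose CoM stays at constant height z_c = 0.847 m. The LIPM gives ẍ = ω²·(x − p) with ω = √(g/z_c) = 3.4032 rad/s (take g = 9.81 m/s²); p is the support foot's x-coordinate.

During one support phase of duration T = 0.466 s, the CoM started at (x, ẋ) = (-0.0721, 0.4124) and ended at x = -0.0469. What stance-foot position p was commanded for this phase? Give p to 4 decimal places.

ωT = 3.4032·0.466 = 1.585891; cosh(ωT) = 2.544203, sinh(ωT) = 2.339438
x(T) = p + (x₀−p)·cosh(ωT) + (ẋ₀/ω)·sinh(ωT) ⇒ p·(1 − cosh) = x(T) − x₀·cosh − (ẋ₀/ω)·sinh
numerator   = -0.0469 − (-0.0721)·2.544203 − (0.4124/3.4032)·2.339438 = -0.146956
denominator = 1 − 2.544203 = -1.544203
p = -0.146956 / -1.544203 = 0.0952

p = 0.0952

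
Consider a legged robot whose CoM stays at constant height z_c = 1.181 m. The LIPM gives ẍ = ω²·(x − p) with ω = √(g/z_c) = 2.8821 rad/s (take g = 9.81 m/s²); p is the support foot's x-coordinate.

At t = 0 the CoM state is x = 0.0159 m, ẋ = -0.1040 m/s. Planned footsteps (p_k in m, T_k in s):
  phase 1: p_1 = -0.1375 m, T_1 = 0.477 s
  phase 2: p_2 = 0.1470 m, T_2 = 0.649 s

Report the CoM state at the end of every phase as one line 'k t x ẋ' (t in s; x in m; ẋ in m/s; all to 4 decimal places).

1 0.4770 0.1184 0.5994
2 1.1260 0.7110 1.7305

phase 1: p=-0.1375, T=0.477, ωT=1.374762, cosh=2.103517, sinh=1.850617; start (x,ẋ)=(0.015900, -0.104000) → end (x,ẋ)=(0.118400, 0.599418)
phase 2: p=0.1470, T=0.649, ωT=1.870483, cosh=3.322740, sinh=3.168691; start (x,ẋ)=(0.118400, 0.599418) → end (x,ẋ)=(0.710994, 1.730525)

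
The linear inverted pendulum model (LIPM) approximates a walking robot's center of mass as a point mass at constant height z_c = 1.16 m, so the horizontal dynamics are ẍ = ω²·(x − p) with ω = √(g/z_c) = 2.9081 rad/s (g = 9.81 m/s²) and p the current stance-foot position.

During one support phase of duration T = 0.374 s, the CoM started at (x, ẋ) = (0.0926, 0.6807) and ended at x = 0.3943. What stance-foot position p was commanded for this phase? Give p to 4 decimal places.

p = 0.1020

ωT = 2.9081·0.374 = 1.087629; cosh(ωT) = 1.652123, sinh(ωT) = 1.315109
x(T) = p + (x₀−p)·cosh(ωT) + (ẋ₀/ω)·sinh(ωT) ⇒ p·(1 − cosh) = x(T) − x₀·cosh − (ẋ₀/ω)·sinh
numerator   = 0.3943 − (0.0926)·1.652123 − (0.6807/2.9081)·1.315109 = -0.066515
denominator = 1 − 1.652123 = -0.652123
p = -0.066515 / -0.652123 = 0.1020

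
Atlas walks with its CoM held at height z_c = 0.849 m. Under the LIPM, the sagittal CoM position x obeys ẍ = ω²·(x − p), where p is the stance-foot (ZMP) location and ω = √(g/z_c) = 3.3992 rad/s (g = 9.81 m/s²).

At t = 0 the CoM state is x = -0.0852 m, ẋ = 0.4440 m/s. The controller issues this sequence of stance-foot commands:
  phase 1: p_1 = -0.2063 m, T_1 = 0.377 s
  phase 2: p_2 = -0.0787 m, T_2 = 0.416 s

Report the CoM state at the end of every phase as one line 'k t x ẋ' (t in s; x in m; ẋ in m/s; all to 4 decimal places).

1 0.3770 0.2457 1.5455
2 0.7930 1.5075 5.4996

phase 1: p=-0.2063, T=0.377, ωT=1.281498, cosh=1.939827, sinh=1.662206; start (x,ẋ)=(-0.085200, 0.444000) → end (x,ẋ)=(0.245729, 1.545519)
phase 2: p=-0.0787, T=0.416, ωT=1.414067, cosh=2.177900, sinh=1.934748; start (x,ẋ)=(0.245729, 1.545519) → end (x,ẋ)=(1.507548, 5.499622)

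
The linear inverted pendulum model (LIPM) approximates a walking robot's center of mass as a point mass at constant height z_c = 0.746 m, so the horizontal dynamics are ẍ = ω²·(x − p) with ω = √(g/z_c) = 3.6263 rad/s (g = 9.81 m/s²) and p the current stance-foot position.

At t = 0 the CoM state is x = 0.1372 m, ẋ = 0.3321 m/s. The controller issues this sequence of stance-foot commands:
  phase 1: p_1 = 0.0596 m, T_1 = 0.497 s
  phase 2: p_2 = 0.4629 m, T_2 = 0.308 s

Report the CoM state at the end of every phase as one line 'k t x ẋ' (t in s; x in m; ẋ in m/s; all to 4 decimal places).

phase 1: p=0.0596, T=0.497, ωT=1.802271, cosh=3.114163, sinh=2.949239; start (x,ẋ)=(0.137200, 0.332100) → end (x,ẋ)=(0.571353, 1.864132)
phase 2: p=0.4629, T=0.308, ωT=1.116900, cosh=1.691331, sinh=1.364038; start (x,ẋ)=(0.571353, 1.864132) → end (x,ẋ)=(1.347526, 3.689318)

1 0.4970 0.5714 1.8641
2 0.8050 1.3475 3.6893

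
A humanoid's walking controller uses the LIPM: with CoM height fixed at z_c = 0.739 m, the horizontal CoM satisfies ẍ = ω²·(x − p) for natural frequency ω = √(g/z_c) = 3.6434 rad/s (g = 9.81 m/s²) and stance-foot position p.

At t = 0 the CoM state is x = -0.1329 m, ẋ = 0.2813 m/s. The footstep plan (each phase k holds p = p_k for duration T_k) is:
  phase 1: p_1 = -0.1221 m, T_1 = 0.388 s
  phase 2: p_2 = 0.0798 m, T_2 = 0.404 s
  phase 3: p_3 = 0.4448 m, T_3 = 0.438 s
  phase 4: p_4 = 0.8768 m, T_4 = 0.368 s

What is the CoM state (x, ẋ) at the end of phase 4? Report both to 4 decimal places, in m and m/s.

x = -0.5365, ẋ = -4.6569

phase 1: p=-0.1221, T=0.388, ωT=1.413639, cosh=2.177072, sinh=1.933816; start (x,ẋ)=(-0.132900, 0.281300) → end (x,ẋ)=(0.003694, 0.536317)
phase 2: p=0.0798, T=0.404, ωT=1.471934, cosh=2.293567, sinh=2.064086; start (x,ẋ)=(0.003694, 0.536317) → end (x,ẋ)=(0.209084, 0.657740)
phase 3: p=0.4448, T=0.438, ωT=1.595809, cosh=2.567532, sinh=2.364787; start (x,ẋ)=(0.209084, 0.657740) → end (x,ẋ)=(0.266504, -0.342130)
phase 4: p=0.8768, T=0.368, ωT=1.340771, cosh=2.041817, sinh=1.780173; start (x,ẋ)=(0.266504, -0.342130) → end (x,ẋ)=(-0.536477, -4.656873)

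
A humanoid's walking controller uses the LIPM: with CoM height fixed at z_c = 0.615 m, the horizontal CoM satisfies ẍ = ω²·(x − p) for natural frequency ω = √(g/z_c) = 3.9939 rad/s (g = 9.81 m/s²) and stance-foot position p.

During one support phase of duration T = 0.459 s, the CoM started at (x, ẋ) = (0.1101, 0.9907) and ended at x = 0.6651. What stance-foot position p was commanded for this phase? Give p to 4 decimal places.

p = 0.2011

ωT = 3.9939·0.459 = 1.833200; cosh(ωT) = 3.206884, sinh(ωT) = 3.046983
x(T) = p + (x₀−p)·cosh(ωT) + (ẋ₀/ω)·sinh(ωT) ⇒ p·(1 − cosh) = x(T) − x₀·cosh − (ẋ₀/ω)·sinh
numerator   = 0.6651 − (0.1101)·3.206884 − (0.9907/3.9939)·3.046983 = -0.443792
denominator = 1 − 3.206884 = -2.206884
p = -0.443792 / -2.206884 = 0.2011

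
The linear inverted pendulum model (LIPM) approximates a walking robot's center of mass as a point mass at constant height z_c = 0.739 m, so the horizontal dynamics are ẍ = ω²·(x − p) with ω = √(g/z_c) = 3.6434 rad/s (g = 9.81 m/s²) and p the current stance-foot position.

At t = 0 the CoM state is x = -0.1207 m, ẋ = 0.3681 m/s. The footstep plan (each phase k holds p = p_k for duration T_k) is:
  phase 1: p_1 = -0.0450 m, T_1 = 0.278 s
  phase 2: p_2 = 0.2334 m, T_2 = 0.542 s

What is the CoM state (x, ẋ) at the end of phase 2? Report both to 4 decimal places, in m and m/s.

phase 1: p=-0.0450, T=0.278, ωT=1.012865, cosh=1.558328, sinh=1.195151; start (x,ẋ)=(-0.120700, 0.368100) → end (x,ẋ)=(-0.042217, 0.243991)
phase 2: p=0.2334, T=0.542, ωT=1.974723, cosh=3.671711, sinh=3.532911; start (x,ẋ)=(-0.042217, 0.243991) → end (x,ẋ)=(-0.541993, -2.651822)

x = -0.5420, ẋ = -2.6518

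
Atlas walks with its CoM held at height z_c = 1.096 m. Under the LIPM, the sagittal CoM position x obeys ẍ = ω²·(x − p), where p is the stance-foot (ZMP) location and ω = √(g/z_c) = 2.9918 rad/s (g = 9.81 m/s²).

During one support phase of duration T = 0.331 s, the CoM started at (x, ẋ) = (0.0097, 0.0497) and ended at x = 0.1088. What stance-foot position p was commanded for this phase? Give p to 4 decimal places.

p = -0.1404

ωT = 2.9918·0.331 = 0.990286; cosh(ωT) = 1.531737, sinh(ωT) = 1.160267
x(T) = p + (x₀−p)·cosh(ωT) + (ẋ₀/ω)·sinh(ωT) ⇒ p·(1 − cosh) = x(T) − x₀·cosh − (ẋ₀/ω)·sinh
numerator   = 0.1088 − (0.0097)·1.531737 − (0.0497/2.9918)·1.160267 = 0.074668
denominator = 1 − 1.531737 = -0.531737
p = 0.074668 / -0.531737 = -0.1404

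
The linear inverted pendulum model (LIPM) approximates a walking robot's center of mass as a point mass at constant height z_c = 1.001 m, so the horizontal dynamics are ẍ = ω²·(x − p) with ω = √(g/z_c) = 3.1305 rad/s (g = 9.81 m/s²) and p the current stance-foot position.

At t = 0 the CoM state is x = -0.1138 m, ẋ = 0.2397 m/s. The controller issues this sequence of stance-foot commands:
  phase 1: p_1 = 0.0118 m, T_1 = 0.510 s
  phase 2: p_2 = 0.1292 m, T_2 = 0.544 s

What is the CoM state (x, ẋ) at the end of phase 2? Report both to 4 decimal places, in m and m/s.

phase 1: p=0.0118, T=0.510, ωT=1.596555, cosh=2.569296, sinh=2.366703; start (x,ẋ)=(-0.113800, 0.239700) → end (x,ẋ)=(-0.129687, -0.314705)
phase 2: p=0.1292, T=0.544, ωT=1.702992, cosh=2.836244, sinh=2.654106; start (x,ẋ)=(-0.129687, -0.314705) → end (x,ẋ)=(-0.871881, -3.043590)

x = -0.8719, ẋ = -3.0436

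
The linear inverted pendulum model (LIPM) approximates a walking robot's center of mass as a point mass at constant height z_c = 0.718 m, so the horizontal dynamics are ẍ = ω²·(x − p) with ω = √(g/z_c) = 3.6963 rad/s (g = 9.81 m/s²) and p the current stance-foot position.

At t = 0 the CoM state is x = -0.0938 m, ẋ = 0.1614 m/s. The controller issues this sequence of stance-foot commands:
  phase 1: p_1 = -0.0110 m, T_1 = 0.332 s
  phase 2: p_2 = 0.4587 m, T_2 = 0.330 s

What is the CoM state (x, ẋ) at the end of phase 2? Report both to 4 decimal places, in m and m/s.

phase 1: p=-0.0110, T=0.332, ωT=1.227172, cosh=1.852344, sinh=1.559223; start (x,ẋ)=(-0.093800, 0.161400) → end (x,ẋ)=(-0.096290, -0.178238)
phase 2: p=0.4587, T=0.330, ωT=1.219779, cosh=1.840867, sinh=1.545572; start (x,ẋ)=(-0.096290, -0.178238) → end (x,ẋ)=(-0.637492, -3.498714)

x = -0.6375, ẋ = -3.4987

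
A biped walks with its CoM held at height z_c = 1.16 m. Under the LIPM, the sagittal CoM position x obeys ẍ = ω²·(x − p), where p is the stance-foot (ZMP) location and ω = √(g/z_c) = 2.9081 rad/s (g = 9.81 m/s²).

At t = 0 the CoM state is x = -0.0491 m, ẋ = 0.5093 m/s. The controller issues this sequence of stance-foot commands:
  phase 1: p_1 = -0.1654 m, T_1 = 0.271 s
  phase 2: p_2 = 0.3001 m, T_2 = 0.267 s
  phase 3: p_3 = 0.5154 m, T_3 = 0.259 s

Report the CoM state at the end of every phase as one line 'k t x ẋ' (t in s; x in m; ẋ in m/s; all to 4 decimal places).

phase 1: p=-0.1654, T=0.271, ωT=0.788095, cosh=1.326957, sinh=0.872247; start (x,ẋ)=(-0.049100, 0.509300) → end (x,ẋ)=(0.141683, 0.970823)
phase 2: p=0.3001, T=0.267, ωT=0.776463, cosh=1.316900, sinh=0.856869; start (x,ẋ)=(0.141683, 0.970823) → end (x,ẋ)=(0.377533, 0.883724)
phase 3: p=0.5154, T=0.259, ωT=0.753198, cosh=1.297320, sinh=0.826461; start (x,ẋ)=(0.377533, 0.883724) → end (x,ẋ)=(0.587690, 0.815118)

1 0.2710 0.1417 0.9708
2 0.5380 0.3775 0.8837
3 0.7970 0.5877 0.8151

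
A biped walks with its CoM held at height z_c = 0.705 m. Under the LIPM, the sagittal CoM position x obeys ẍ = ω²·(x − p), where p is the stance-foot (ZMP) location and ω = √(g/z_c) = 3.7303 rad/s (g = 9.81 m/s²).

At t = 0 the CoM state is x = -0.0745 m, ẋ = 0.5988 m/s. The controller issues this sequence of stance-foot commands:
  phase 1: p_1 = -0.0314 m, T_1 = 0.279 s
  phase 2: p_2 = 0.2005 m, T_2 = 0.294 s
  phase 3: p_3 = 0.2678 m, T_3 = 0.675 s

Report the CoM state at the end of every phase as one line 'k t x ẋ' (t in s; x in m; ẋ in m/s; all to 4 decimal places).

1 0.2790 0.0989 0.7542
2 0.5730 0.3003 0.7509
3 1.2480 1.7111 5.4346

phase 1: p=-0.0314, T=0.279, ωT=1.040754, cosh=1.592269, sinh=1.239081; start (x,ẋ)=(-0.074500, 0.598800) → end (x,ẋ)=(0.098875, 0.754236)
phase 2: p=0.2005, T=0.294, ωT=1.096708, cosh=1.664131, sinh=1.330162; start (x,ẋ)=(0.098875, 0.754236) → end (x,ẋ)=(0.300330, 0.750892)
phase 3: p=0.2678, T=0.675, ωT=2.517953, cosh=6.241900, sinh=6.161275; start (x,ẋ)=(0.300330, 0.750892) → end (x,ẋ)=(1.711085, 5.434644)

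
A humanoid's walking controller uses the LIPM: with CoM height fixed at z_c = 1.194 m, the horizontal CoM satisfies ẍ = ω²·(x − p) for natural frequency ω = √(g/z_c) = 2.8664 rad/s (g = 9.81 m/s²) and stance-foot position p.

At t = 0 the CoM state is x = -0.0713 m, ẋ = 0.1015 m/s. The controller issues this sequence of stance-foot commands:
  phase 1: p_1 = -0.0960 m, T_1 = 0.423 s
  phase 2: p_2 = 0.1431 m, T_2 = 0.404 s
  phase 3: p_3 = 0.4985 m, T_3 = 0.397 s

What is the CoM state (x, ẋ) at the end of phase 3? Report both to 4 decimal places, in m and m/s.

x = -0.3090, ẋ = -1.9183

phase 1: p=-0.0960, T=0.423, ωT=1.212487, cosh=1.829646, sinh=1.532190; start (x,ẋ)=(-0.071300, 0.101500) → end (x,ẋ)=(0.003448, 0.294188)
phase 2: p=0.1431, T=0.404, ωT=1.158026, cosh=1.748874, sinh=1.434768; start (x,ẋ)=(0.003448, 0.294188) → end (x,ẋ)=(0.046120, -0.059839)
phase 3: p=0.4985, T=0.397, ωT=1.137961, cosh=1.720435, sinh=1.399963; start (x,ẋ)=(0.046120, -0.059839) → end (x,ẋ)=(-0.309016, -1.918283)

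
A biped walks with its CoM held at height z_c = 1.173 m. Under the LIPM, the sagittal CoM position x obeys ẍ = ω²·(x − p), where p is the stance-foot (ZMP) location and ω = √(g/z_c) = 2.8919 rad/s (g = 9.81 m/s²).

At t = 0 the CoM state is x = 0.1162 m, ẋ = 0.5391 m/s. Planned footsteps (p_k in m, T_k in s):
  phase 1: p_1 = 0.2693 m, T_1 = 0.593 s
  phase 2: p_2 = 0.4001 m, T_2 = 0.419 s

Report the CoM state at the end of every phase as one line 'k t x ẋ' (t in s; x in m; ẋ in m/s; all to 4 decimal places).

phase 1: p=0.2693, T=0.593, ωT=1.714897, cosh=2.868042, sinh=2.688060; start (x,ẋ)=(0.116200, 0.539100) → end (x,ẋ)=(0.331303, 0.356023)
phase 2: p=0.4001, T=0.419, ωT=1.211706, cosh=1.828450, sinh=1.530761; start (x,ẋ)=(0.331303, 0.356023) → end (x,ẋ)=(0.462762, 0.346422)

1 0.5930 0.3313 0.3560
2 1.0120 0.4628 0.3464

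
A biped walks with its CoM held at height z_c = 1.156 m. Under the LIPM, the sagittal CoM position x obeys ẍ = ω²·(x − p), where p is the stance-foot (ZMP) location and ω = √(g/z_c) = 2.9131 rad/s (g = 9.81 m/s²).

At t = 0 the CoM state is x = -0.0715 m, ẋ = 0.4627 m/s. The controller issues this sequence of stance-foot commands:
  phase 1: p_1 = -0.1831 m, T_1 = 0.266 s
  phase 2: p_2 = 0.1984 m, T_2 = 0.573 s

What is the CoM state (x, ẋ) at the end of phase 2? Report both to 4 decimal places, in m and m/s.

phase 1: p=-0.1831, T=0.266, ωT=0.774885, cosh=1.315549, sinh=0.854792; start (x,ẋ)=(-0.071500, 0.462700) → end (x,ẋ)=(0.099486, 0.886599)
phase 2: p=0.1984, T=0.573, ωT=1.669206, cosh=2.748175, sinh=2.559778; start (x,ẋ)=(0.099486, 0.886599) → end (x,ẋ)=(0.705632, 1.698936)

x = 0.7056, ẋ = 1.6989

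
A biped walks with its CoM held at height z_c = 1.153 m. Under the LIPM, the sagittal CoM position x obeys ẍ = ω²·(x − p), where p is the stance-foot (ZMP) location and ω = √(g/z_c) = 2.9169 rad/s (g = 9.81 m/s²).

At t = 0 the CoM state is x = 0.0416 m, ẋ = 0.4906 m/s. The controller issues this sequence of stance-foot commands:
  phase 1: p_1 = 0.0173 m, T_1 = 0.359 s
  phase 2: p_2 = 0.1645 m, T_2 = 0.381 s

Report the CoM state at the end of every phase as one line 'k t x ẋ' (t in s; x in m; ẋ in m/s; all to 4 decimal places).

1 0.3590 0.2663 0.8736
2 0.7400 0.7417 1.8733

phase 1: p=0.0173, T=0.359, ωT=1.047167, cosh=1.600249, sinh=1.249318; start (x,ẋ)=(0.041600, 0.490600) → end (x,ẋ)=(0.266312, 0.873635)
phase 2: p=0.1645, T=0.381, ωT=1.111339, cosh=1.683771, sinh=1.354653; start (x,ẋ)=(0.266312, 0.873635) → end (x,ẋ)=(0.741657, 1.873298)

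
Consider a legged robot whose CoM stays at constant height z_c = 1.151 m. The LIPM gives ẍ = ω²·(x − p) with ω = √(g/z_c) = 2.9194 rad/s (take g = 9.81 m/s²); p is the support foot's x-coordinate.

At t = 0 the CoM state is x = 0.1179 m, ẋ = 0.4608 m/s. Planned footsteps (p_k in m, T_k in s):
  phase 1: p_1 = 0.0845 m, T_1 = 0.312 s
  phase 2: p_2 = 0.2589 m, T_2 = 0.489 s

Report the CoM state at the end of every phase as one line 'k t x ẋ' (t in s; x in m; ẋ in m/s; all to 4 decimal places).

phase 1: p=0.0845, T=0.312, ωT=0.910853, cosh=1.444312, sinh=1.042130; start (x,ẋ)=(0.117900, 0.460800) → end (x,ẋ)=(0.297231, 0.767155)
phase 2: p=0.2589, T=0.489, ωT=1.427587, cosh=2.204257, sinh=1.964370; start (x,ẋ)=(0.297231, 0.767155) → end (x,ẋ)=(0.859584, 1.910824)

1 0.3120 0.2972 0.7672
2 0.8010 0.8596 1.9108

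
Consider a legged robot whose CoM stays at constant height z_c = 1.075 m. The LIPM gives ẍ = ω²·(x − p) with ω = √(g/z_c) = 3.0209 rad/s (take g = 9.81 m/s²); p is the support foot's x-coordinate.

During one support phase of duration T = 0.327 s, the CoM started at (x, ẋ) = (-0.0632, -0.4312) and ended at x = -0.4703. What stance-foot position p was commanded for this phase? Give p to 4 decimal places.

p = 0.3944

ωT = 3.0209·0.327 = 0.987834; cosh(ωT) = 1.528897, sinh(ωT) = 1.156515
x(T) = p + (x₀−p)·cosh(ωT) + (ẋ₀/ω)·sinh(ωT) ⇒ p·(1 − cosh) = x(T) − x₀·cosh − (ẋ₀/ω)·sinh
numerator   = -0.4703 − (-0.0632)·1.528897 − (-0.4312/3.0209)·1.156515 = -0.208594
denominator = 1 − 1.528897 = -0.528897
p = -0.208594 / -0.528897 = 0.3944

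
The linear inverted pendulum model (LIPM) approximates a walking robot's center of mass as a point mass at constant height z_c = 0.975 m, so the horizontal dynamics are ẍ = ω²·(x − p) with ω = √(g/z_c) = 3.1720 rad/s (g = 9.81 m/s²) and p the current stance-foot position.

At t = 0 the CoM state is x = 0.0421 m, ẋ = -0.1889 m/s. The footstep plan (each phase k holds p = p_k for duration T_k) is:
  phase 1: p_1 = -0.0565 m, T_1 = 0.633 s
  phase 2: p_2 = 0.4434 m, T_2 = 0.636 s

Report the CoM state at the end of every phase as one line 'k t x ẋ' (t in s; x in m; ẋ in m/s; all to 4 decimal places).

phase 1: p=-0.0565, T=0.633, ωT=2.007876, cosh=3.790878, sinh=3.656604; start (x,ẋ)=(0.042100, -0.188900) → end (x,ẋ)=(0.099521, 0.427540)
phase 2: p=0.4434, T=0.636, ωT=2.017392, cosh=3.825846, sinh=3.692844; start (x,ẋ)=(0.099521, 0.427540) → end (x,ẋ)=(-0.374485, -2.392392)

1 0.6330 0.0995 0.4275
2 1.2690 -0.3745 -2.3924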